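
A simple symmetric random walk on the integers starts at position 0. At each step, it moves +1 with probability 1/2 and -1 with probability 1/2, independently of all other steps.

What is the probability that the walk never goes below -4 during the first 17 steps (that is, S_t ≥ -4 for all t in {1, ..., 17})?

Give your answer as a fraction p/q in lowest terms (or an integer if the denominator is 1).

Answer: 24973/32768

Derivation:
Let f(t,s) = #length-t paths at position s with S_1..S_t all ≥ -4.
f(t,s) = f(t-1,s-1) + f(t-1,s+1) for s ≥ -4; f(t,s) = 0 for s < -4.
t=0: f(0,0)=1
t=1: f(1,-1)=1 f(1,1)=1
t=2: f(2,-2)=1 f(2,0)=2 f(2,2)=1
t=3: f(3,-3)=1 f(3,-1)=3 f(3,1)=3 f(3,3)=1
t=4: f(4,-4)=1 f(4,-2)=4 f(4,0)=6 f(4,2)=4 f(4,4)=1
t=5: f(5,-3)=5 f(5,-1)=10 f(5,1)=10 f(5,3)=5 f(5,5)=1
t=6: f(6,-4)=5 f(6,-2)=15 f(6,0)=20 f(6,2)=15 f(6,4)=6 f(6,6)=1
t=7: f(7,-3)=20 f(7,-1)=35 f(7,1)=35 f(7,3)=21 f(7,5)=7 f(7,7)=1
t=8: f(8,-4)=20 f(8,-2)=55 f(8,0)=70 f(8,2)=56 f(8,4)=28 f(8,6)=8 f(8,8)=1
t=9: f(9,-3)=75 f(9,-1)=125 f(9,1)=126 f(9,3)=84 f(9,5)=36 f(9,7)=9 f(9,9)=1
t=10: f(10,-4)=75 f(10,-2)=200 f(10,0)=251 f(10,2)=210 f(10,4)=120 f(10,6)=45 f(10,8)=10 f(10,10)=1
t=11: f(11,-3)=275 f(11,-1)=451 f(11,1)=461 f(11,3)=330 f(11,5)=165 f(11,7)=55 f(11,9)=11 f(11,11)=1
t=12: f(12,-4)=275 f(12,-2)=726 f(12,0)=912 f(12,2)=791 f(12,4)=495 f(12,6)=220 f(12,8)=66 f(12,10)=12 f(12,12)=1
t=13: f(13,-3)=1001 f(13,-1)=1638 f(13,1)=1703 f(13,3)=1286 f(13,5)=715 f(13,7)=286 f(13,9)=78 f(13,11)=13 f(13,13)=1
t=14: f(14,-4)=1001 f(14,-2)=2639 f(14,0)=3341 f(14,2)=2989 f(14,4)=2001 f(14,6)=1001 f(14,8)=364 f(14,10)=91 f(14,12)=14 f(14,14)=1
t=15: f(15,-3)=3640 f(15,-1)=5980 f(15,1)=6330 f(15,3)=4990 f(15,5)=3002 f(15,7)=1365 f(15,9)=455 f(15,11)=105 f(15,13)=15 f(15,15)=1
t=16: f(16,-4)=3640 f(16,-2)=9620 f(16,0)=12310 f(16,2)=11320 f(16,4)=7992 f(16,6)=4367 f(16,8)=1820 f(16,10)=560 f(16,12)=120 f(16,14)=16 f(16,16)=1
t=17: f(17,-3)=13260 f(17,-1)=21930 f(17,1)=23630 f(17,3)=19312 f(17,5)=12359 f(17,7)=6187 f(17,9)=2380 f(17,11)=680 f(17,13)=136 f(17,15)=17 f(17,17)=1
Σ_s f(17,s) = 99892
P = 99892/131072 = 24973/32768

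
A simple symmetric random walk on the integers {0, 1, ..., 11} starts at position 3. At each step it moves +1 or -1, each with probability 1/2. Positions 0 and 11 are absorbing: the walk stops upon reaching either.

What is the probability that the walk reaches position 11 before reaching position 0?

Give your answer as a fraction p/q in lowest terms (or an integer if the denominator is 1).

Answer: 3/11

Derivation:
Symmetric walk (p = 1/2): the harmonic-function argument gives P(hit 11 before 0 | start at 3) = a/N.
P = 3/11 = 3/11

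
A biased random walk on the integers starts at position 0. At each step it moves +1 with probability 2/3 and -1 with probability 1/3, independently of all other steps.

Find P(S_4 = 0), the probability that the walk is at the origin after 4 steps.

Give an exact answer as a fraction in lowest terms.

Answer: 8/27

Derivation:
To be at 0 after 4 steps: need exactly 2 steps of +1 and 2 of -1.
Number of such sequences: C(4,2) = 6
Each has probability (2/3)^2 · (1/3)^2 = 4/81
P = 6 · 4/81 = 8/27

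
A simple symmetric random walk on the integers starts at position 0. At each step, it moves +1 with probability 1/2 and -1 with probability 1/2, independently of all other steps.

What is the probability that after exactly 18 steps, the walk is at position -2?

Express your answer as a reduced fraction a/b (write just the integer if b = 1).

To reach position -2 after 18 steps: need 8 steps of +1 and 10 of -1.
Favorable paths: C(18,8) = 43758
Total paths: 2^18 = 262144
P = 43758/262144 = 21879/131072

Answer: 21879/131072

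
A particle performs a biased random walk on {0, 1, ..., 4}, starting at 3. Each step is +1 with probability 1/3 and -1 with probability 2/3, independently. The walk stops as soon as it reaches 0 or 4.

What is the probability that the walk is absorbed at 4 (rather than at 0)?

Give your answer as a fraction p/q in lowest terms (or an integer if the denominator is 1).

Biased walk: p = 1/3, q = 2/3, r = q/p = 2
Gambler's ruin: P(hit 4 before 0 | start at 3) = (1 - r^a)/(1 - r^N)
r^3 = 8; r^4 = 16
P = (1 - 8) / (1 - 16) = -7 / -15 = 7/15

Answer: 7/15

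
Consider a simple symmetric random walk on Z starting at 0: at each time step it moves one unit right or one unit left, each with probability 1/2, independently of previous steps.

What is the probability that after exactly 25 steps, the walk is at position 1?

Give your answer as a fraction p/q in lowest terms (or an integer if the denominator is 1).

Answer: 1300075/8388608

Derivation:
To reach position 1 after 25 steps: need 13 steps of +1 and 12 of -1.
Favorable paths: C(25,13) = 5200300
Total paths: 2^25 = 33554432
P = 5200300/33554432 = 1300075/8388608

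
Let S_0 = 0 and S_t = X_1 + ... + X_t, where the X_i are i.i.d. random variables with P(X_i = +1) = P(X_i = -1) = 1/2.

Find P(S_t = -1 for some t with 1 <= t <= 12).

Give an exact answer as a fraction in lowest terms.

Count via complement. Let g(t,s) = #length-t paths at position s with S_1..S_t all ≠ -1.
g(t,s) = g(t-1,s-1) + g(t-1,s+1) for s ≠ -1; g(t,-1) = 0.
t=0: g(0,0)=1
t=1: g(1,1)=1
t=2: g(2,0)=1 g(2,2)=1
t=3: g(3,1)=2 g(3,3)=1
t=4: g(4,0)=2 g(4,2)=3 g(4,4)=1
t=5: g(5,1)=5 g(5,3)=4 g(5,5)=1
t=6: g(6,0)=5 g(6,2)=9 g(6,4)=5 g(6,6)=1
t=7: g(7,1)=14 g(7,3)=14 g(7,5)=6 g(7,7)=1
t=8: g(8,0)=14 g(8,2)=28 g(8,4)=20 g(8,6)=7 g(8,8)=1
t=9: g(9,1)=42 g(9,3)=48 g(9,5)=27 g(9,7)=8 g(9,9)=1
t=10: g(10,0)=42 g(10,2)=90 g(10,4)=75 g(10,6)=35 g(10,8)=9 g(10,10)=1
t=11: g(11,1)=132 g(11,3)=165 g(11,5)=110 g(11,7)=44 g(11,9)=10 g(11,11)=1
t=12: g(12,0)=132 g(12,2)=297 g(12,4)=275 g(12,6)=154 g(12,8)=54 g(12,10)=11 g(12,12)=1
Paths never hitting -1: Σ_s g(12,s) = 924
Paths hitting -1: 2^12 - 924 = 3172
P = 3172/4096 = 793/1024

Answer: 793/1024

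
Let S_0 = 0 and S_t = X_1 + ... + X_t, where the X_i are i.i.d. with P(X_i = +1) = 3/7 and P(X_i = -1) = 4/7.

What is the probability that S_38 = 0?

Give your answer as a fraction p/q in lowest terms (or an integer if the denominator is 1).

To be at 0 after 38 steps: need exactly 19 steps of +1 and 19 of -1.
Number of such sequences: C(38,19) = 35345263800
Each has probability (3/7)^19 · (4/7)^19 = 319479999370622926848/129934811447123020117172145698449
P = 35345263800 · 319479999370622926848/129934811447123020117172145698449 = 1613157836654071617110094643200/18562115921017574302453163671207

Answer: 1613157836654071617110094643200/18562115921017574302453163671207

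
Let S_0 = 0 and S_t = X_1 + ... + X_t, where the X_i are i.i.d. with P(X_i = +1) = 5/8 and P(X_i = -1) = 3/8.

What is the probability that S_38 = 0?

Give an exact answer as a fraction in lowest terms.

Answer: 97943396939492212772369384765625/2596148429267413814265248164610048

Derivation:
To be at 0 after 38 steps: need exactly 19 steps of +1 and 19 of -1.
Number of such sequences: C(38,19) = 35345263800
Each has probability (5/8)^19 · (3/8)^19 = 22168378200531005859375/20769187434139310514121985316880384
P = 35345263800 · 22168378200531005859375/20769187434139310514121985316880384 = 97943396939492212772369384765625/2596148429267413814265248164610048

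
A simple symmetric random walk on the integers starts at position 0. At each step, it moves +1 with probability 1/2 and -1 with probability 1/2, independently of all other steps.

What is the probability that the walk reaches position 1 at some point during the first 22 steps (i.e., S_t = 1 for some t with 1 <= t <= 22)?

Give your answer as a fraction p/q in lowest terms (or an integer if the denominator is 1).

Count via complement. Let g(t,s) = #length-t paths at position s with S_1..S_t all ≠ 1.
g(t,s) = g(t-1,s-1) + g(t-1,s+1) for s ≠ 1; g(t,1) = 0.
t=0: g(0,0)=1
t=1: g(1,-1)=1
t=2: g(2,-2)=1 g(2,0)=1
t=3: g(3,-3)=1 g(3,-1)=2
t=4: g(4,-4)=1 g(4,-2)=3 g(4,0)=2
t=5: g(5,-5)=1 g(5,-3)=4 g(5,-1)=5
t=6: g(6,-6)=1 g(6,-4)=5 g(6,-2)=9 g(6,0)=5
t=7: g(7,-7)=1 g(7,-5)=6 g(7,-3)=14 g(7,-1)=14
t=8: g(8,-8)=1 g(8,-6)=7 g(8,-4)=20 g(8,-2)=28 g(8,0)=14
t=9: g(9,-9)=1 g(9,-7)=8 g(9,-5)=27 g(9,-3)=48 g(9,-1)=42
t=10: g(10,-10)=1 g(10,-8)=9 g(10,-6)=35 g(10,-4)=75 g(10,-2)=90 g(10,0)=42
t=11: g(11,-11)=1 g(11,-9)=10 g(11,-7)=44 g(11,-5)=110 g(11,-3)=165 g(11,-1)=132
t=12: g(12,-12)=1 g(12,-10)=11 g(12,-8)=54 g(12,-6)=154 g(12,-4)=275 g(12,-2)=297 g(12,0)=132
t=13: g(13,-13)=1 g(13,-11)=12 g(13,-9)=65 g(13,-7)=208 g(13,-5)=429 g(13,-3)=572 g(13,-1)=429
t=14: g(14,-14)=1 g(14,-12)=13 g(14,-10)=77 g(14,-8)=273 g(14,-6)=637 g(14,-4)=1001 g(14,-2)=1001 g(14,0)=429
t=15: g(15,-15)=1 g(15,-13)=14 g(15,-11)=90 g(15,-9)=350 g(15,-7)=910 g(15,-5)=1638 g(15,-3)=2002 g(15,-1)=1430
t=16: g(16,-16)=1 g(16,-14)=15 g(16,-12)=104 g(16,-10)=440 g(16,-8)=1260 g(16,-6)=2548 g(16,-4)=3640 g(16,-2)=3432 g(16,0)=1430
t=17: g(17,-17)=1 g(17,-15)=16 g(17,-13)=119 g(17,-11)=544 g(17,-9)=1700 g(17,-7)=3808 g(17,-5)=6188 g(17,-3)=7072 g(17,-1)=4862
t=18: g(18,-18)=1 g(18,-16)=17 g(18,-14)=135 g(18,-12)=663 g(18,-10)=2244 g(18,-8)=5508 g(18,-6)=9996 g(18,-4)=13260 g(18,-2)=11934 g(18,0)=4862
t=19: g(19,-19)=1 g(19,-17)=18 g(19,-15)=152 g(19,-13)=798 g(19,-11)=2907 g(19,-9)=7752 g(19,-7)=15504 g(19,-5)=23256 g(19,-3)=25194 g(19,-1)=16796
t=20: g(20,-20)=1 g(20,-18)=19 g(20,-16)=170 g(20,-14)=950 g(20,-12)=3705 g(20,-10)=10659 g(20,-8)=23256 g(20,-6)=38760 g(20,-4)=48450 g(20,-2)=41990 g(20,0)=16796
t=21: g(21,-21)=1 g(21,-19)=20 g(21,-17)=189 g(21,-15)=1120 g(21,-13)=4655 g(21,-11)=14364 g(21,-9)=33915 g(21,-7)=62016 g(21,-5)=87210 g(21,-3)=90440 g(21,-1)=58786
t=22: g(22,-22)=1 g(22,-20)=21 g(22,-18)=209 g(22,-16)=1309 g(22,-14)=5775 g(22,-12)=19019 g(22,-10)=48279 g(22,-8)=95931 g(22,-6)=149226 g(22,-4)=177650 g(22,-2)=149226 g(22,0)=58786
Paths never hitting 1: Σ_s g(22,s) = 705432
Paths hitting 1: 2^22 - 705432 = 3488872
P = 3488872/4194304 = 436109/524288

Answer: 436109/524288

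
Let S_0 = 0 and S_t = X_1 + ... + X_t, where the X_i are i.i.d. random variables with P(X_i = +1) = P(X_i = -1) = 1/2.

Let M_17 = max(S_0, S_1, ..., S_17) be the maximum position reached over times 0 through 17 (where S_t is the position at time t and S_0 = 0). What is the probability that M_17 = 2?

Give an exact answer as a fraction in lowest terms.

Let M_17 = max(S_0,...,S_17). Use the reflection principle: for j ≥ 1, #{paths with M_17 ≥ j} = #{S_17 ≥ j} + #{S_17 ≥ j+1}.
By reflection, #{M_17 ≥ 2} = #{S_17 ≥ 2} + #{S_17 ≥ 3} = 41226 + 41226 = 82452.
#{M_17 ≥ 3} = #{S_17 ≥ 3} + #{S_17 ≥ 4} = 41226 + 21778 = 63004.
#{M_17 = 2} = 82452 - 63004 = 19448.
P(M_17 = 2) = 19448/131072 = 2431/16384

Answer: 2431/16384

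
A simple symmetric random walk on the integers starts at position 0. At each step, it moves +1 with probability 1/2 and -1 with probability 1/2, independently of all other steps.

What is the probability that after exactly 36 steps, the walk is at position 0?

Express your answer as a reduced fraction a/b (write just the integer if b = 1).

Answer: 2268783825/17179869184

Derivation:
To return to 0 after 36 steps: need exactly 18 steps of +1 and 18 of -1.
Favorable paths: C(36,18) = 9075135300
Total paths: 2^36 = 68719476736
P = 9075135300/68719476736 = 2268783825/17179869184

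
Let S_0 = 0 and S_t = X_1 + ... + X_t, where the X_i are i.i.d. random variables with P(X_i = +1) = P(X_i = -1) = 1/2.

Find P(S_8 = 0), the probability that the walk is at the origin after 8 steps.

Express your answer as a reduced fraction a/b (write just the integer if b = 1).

Answer: 35/128

Derivation:
To return to 0 after 8 steps: need exactly 4 steps of +1 and 4 of -1.
Favorable paths: C(8,4) = 70
Total paths: 2^8 = 256
P = 70/256 = 35/128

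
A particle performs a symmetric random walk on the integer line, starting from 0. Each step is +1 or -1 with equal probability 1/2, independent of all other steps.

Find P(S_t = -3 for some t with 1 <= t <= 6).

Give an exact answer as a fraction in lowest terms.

Answer: 7/32

Derivation:
Count via complement. Let g(t,s) = #length-t paths at position s with S_1..S_t all ≠ -3.
g(t,s) = g(t-1,s-1) + g(t-1,s+1) for s ≠ -3; g(t,-3) = 0.
t=0: g(0,0)=1
t=1: g(1,-1)=1 g(1,1)=1
t=2: g(2,-2)=1 g(2,0)=2 g(2,2)=1
t=3: g(3,-1)=3 g(3,1)=3 g(3,3)=1
t=4: g(4,-2)=3 g(4,0)=6 g(4,2)=4 g(4,4)=1
t=5: g(5,-1)=9 g(5,1)=10 g(5,3)=5 g(5,5)=1
t=6: g(6,-2)=9 g(6,0)=19 g(6,2)=15 g(6,4)=6 g(6,6)=1
Paths never hitting -3: Σ_s g(6,s) = 50
Paths hitting -3: 2^6 - 50 = 14
P = 14/64 = 7/32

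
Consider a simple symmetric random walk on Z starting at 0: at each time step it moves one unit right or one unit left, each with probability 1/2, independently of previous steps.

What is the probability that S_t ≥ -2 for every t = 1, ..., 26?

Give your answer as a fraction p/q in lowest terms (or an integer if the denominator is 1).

Answer: 928625/2097152

Derivation:
Let f(t,s) = #length-t paths at position s with S_1..S_t all ≥ -2.
f(t,s) = f(t-1,s-1) + f(t-1,s+1) for s ≥ -2; f(t,s) = 0 for s < -2.
t=0: f(0,0)=1
t=1: f(1,-1)=1 f(1,1)=1
t=2: f(2,-2)=1 f(2,0)=2 f(2,2)=1
t=3: f(3,-1)=3 f(3,1)=3 f(3,3)=1
t=4: f(4,-2)=3 f(4,0)=6 f(4,2)=4 f(4,4)=1
t=5: f(5,-1)=9 f(5,1)=10 f(5,3)=5 f(5,5)=1
t=6: f(6,-2)=9 f(6,0)=19 f(6,2)=15 f(6,4)=6 f(6,6)=1
t=7: f(7,-1)=28 f(7,1)=34 f(7,3)=21 f(7,5)=7 f(7,7)=1
t=8: f(8,-2)=28 f(8,0)=62 f(8,2)=55 f(8,4)=28 f(8,6)=8 f(8,8)=1
t=9: f(9,-1)=90 f(9,1)=117 f(9,3)=83 f(9,5)=36 f(9,7)=9 f(9,9)=1
t=10: f(10,-2)=90 f(10,0)=207 f(10,2)=200 f(10,4)=119 f(10,6)=45 f(10,8)=10 f(10,10)=1
t=11: f(11,-1)=297 f(11,1)=407 f(11,3)=319 f(11,5)=164 f(11,7)=55 f(11,9)=11 f(11,11)=1
t=12: f(12,-2)=297 f(12,0)=704 f(12,2)=726 f(12,4)=483 f(12,6)=219 f(12,8)=66 f(12,10)=12 f(12,12)=1
t=13: f(13,-1)=1001 f(13,1)=1430 f(13,3)=1209 f(13,5)=702 f(13,7)=285 f(13,9)=78 f(13,11)=13 f(13,13)=1
t=14: f(14,-2)=1001 f(14,0)=2431 f(14,2)=2639 f(14,4)=1911 f(14,6)=987 f(14,8)=363 f(14,10)=91 f(14,12)=14 f(14,14)=1
t=15: f(15,-1)=3432 f(15,1)=5070 f(15,3)=4550 f(15,5)=2898 f(15,7)=1350 f(15,9)=454 f(15,11)=105 f(15,13)=15 f(15,15)=1
t=16: f(16,-2)=3432 f(16,0)=8502 f(16,2)=9620 f(16,4)=7448 f(16,6)=4248 f(16,8)=1804 f(16,10)=559 f(16,12)=120 f(16,14)=16 f(16,16)=1
t=17: f(17,-1)=11934 f(17,1)=18122 f(17,3)=17068 f(17,5)=11696 f(17,7)=6052 f(17,9)=2363 f(17,11)=679 f(17,13)=136 f(17,15)=17 f(17,17)=1
t=18: f(18,-2)=11934 f(18,0)=30056 f(18,2)=35190 f(18,4)=28764 f(18,6)=17748 f(18,8)=8415 f(18,10)=3042 f(18,12)=815 f(18,14)=153 f(18,16)=18 f(18,18)=1
t=19: f(19,-1)=41990 f(19,1)=65246 f(19,3)=63954 f(19,5)=46512 f(19,7)=26163 f(19,9)=11457 f(19,11)=3857 f(19,13)=968 f(19,15)=171 f(19,17)=19 f(19,19)=1
t=20: f(20,-2)=41990 f(20,0)=107236 f(20,2)=129200 f(20,4)=110466 f(20,6)=72675 f(20,8)=37620 f(20,10)=15314 f(20,12)=4825 f(20,14)=1139 f(20,16)=190 f(20,18)=20 f(20,20)=1
t=21: f(21,-1)=149226 f(21,1)=236436 f(21,3)=239666 f(21,5)=183141 f(21,7)=110295 f(21,9)=52934 f(21,11)=20139 f(21,13)=5964 f(21,15)=1329 f(21,17)=210 f(21,19)=21 f(21,21)=1
t=22: f(22,-2)=149226 f(22,0)=385662 f(22,2)=476102 f(22,4)=422807 f(22,6)=293436 f(22,8)=163229 f(22,10)=73073 f(22,12)=26103 f(22,14)=7293 f(22,16)=1539 f(22,18)=231 f(22,20)=22 f(22,22)=1
t=23: f(23,-1)=534888 f(23,1)=861764 f(23,3)=898909 f(23,5)=716243 f(23,7)=456665 f(23,9)=236302 f(23,11)=99176 f(23,13)=33396 f(23,15)=8832 f(23,17)=1770 f(23,19)=253 f(23,21)=23 f(23,23)=1
t=24: f(24,-2)=534888 f(24,0)=1396652 f(24,2)=1760673 f(24,4)=1615152 f(24,6)=1172908 f(24,8)=692967 f(24,10)=335478 f(24,12)=132572 f(24,14)=42228 f(24,16)=10602 f(24,18)=2023 f(24,20)=276 f(24,22)=24 f(24,24)=1
t=25: f(25,-1)=1931540 f(25,1)=3157325 f(25,3)=3375825 f(25,5)=2788060 f(25,7)=1865875 f(25,9)=1028445 f(25,11)=468050 f(25,13)=174800 f(25,15)=52830 f(25,17)=12625 f(25,19)=2299 f(25,21)=300 f(25,23)=25 f(25,25)=1
t=26: f(26,-2)=1931540 f(26,0)=5088865 f(26,2)=6533150 f(26,4)=6163885 f(26,6)=4653935 f(26,8)=2894320 f(26,10)=1496495 f(26,12)=642850 f(26,14)=227630 f(26,16)=65455 f(26,18)=14924 f(26,20)=2599 f(26,22)=325 f(26,24)=26 f(26,26)=1
Σ_s f(26,s) = 29716000
P = 29716000/67108864 = 928625/2097152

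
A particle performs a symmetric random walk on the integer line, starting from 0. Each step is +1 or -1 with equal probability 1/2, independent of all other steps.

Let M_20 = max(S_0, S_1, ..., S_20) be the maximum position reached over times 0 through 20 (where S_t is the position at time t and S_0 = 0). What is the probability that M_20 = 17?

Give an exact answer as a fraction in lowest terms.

Answer: 5/262144

Derivation:
Let M_20 = max(S_0,...,S_20). Use the reflection principle: for j ≥ 1, #{paths with M_20 ≥ j} = #{S_20 ≥ j} + #{S_20 ≥ j+1}.
By reflection, #{M_20 ≥ 17} = #{S_20 ≥ 17} + #{S_20 ≥ 18} = 21 + 21 = 42.
#{M_20 ≥ 18} = #{S_20 ≥ 18} + #{S_20 ≥ 19} = 21 + 1 = 22.
#{M_20 = 17} = 42 - 22 = 20.
P(M_20 = 17) = 20/1048576 = 5/262144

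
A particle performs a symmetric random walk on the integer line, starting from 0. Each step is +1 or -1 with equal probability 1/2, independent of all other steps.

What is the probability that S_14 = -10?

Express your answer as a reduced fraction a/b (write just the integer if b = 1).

To reach position -10 after 14 steps: need 2 steps of +1 and 12 of -1.
Favorable paths: C(14,2) = 91
Total paths: 2^14 = 16384
P = 91/16384 = 91/16384

Answer: 91/16384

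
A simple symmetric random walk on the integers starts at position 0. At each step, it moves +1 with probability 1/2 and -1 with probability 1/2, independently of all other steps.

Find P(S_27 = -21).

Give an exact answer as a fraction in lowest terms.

To reach position -21 after 27 steps: need 3 steps of +1 and 24 of -1.
Favorable paths: C(27,3) = 2925
Total paths: 2^27 = 134217728
P = 2925/134217728 = 2925/134217728

Answer: 2925/134217728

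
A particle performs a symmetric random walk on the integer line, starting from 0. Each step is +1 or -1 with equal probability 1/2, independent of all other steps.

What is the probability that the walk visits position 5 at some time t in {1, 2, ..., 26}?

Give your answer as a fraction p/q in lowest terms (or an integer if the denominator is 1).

Answer: 342821/1048576

Derivation:
Count via complement. Let g(t,s) = #length-t paths at position s with S_1..S_t all ≠ 5.
g(t,s) = g(t-1,s-1) + g(t-1,s+1) for s ≠ 5; g(t,5) = 0.
t=0: g(0,0)=1
t=1: g(1,-1)=1 g(1,1)=1
t=2: g(2,-2)=1 g(2,0)=2 g(2,2)=1
t=3: g(3,-3)=1 g(3,-1)=3 g(3,1)=3 g(3,3)=1
t=4: g(4,-4)=1 g(4,-2)=4 g(4,0)=6 g(4,2)=4 g(4,4)=1
t=5: g(5,-5)=1 g(5,-3)=5 g(5,-1)=10 g(5,1)=10 g(5,3)=5
t=6: g(6,-6)=1 g(6,-4)=6 g(6,-2)=15 g(6,0)=20 g(6,2)=15 g(6,4)=5
t=7: g(7,-7)=1 g(7,-5)=7 g(7,-3)=21 g(7,-1)=35 g(7,1)=35 g(7,3)=20
t=8: g(8,-8)=1 g(8,-6)=8 g(8,-4)=28 g(8,-2)=56 g(8,0)=70 g(8,2)=55 g(8,4)=20
t=9: g(9,-9)=1 g(9,-7)=9 g(9,-5)=36 g(9,-3)=84 g(9,-1)=126 g(9,1)=125 g(9,3)=75
t=10: g(10,-10)=1 g(10,-8)=10 g(10,-6)=45 g(10,-4)=120 g(10,-2)=210 g(10,0)=251 g(10,2)=200 g(10,4)=75
t=11: g(11,-11)=1 g(11,-9)=11 g(11,-7)=55 g(11,-5)=165 g(11,-3)=330 g(11,-1)=461 g(11,1)=451 g(11,3)=275
t=12: g(12,-12)=1 g(12,-10)=12 g(12,-8)=66 g(12,-6)=220 g(12,-4)=495 g(12,-2)=791 g(12,0)=912 g(12,2)=726 g(12,4)=275
t=13: g(13,-13)=1 g(13,-11)=13 g(13,-9)=78 g(13,-7)=286 g(13,-5)=715 g(13,-3)=1286 g(13,-1)=1703 g(13,1)=1638 g(13,3)=1001
t=14: g(14,-14)=1 g(14,-12)=14 g(14,-10)=91 g(14,-8)=364 g(14,-6)=1001 g(14,-4)=2001 g(14,-2)=2989 g(14,0)=3341 g(14,2)=2639 g(14,4)=1001
t=15: g(15,-15)=1 g(15,-13)=15 g(15,-11)=105 g(15,-9)=455 g(15,-7)=1365 g(15,-5)=3002 g(15,-3)=4990 g(15,-1)=6330 g(15,1)=5980 g(15,3)=3640
t=16: g(16,-16)=1 g(16,-14)=16 g(16,-12)=120 g(16,-10)=560 g(16,-8)=1820 g(16,-6)=4367 g(16,-4)=7992 g(16,-2)=11320 g(16,0)=12310 g(16,2)=9620 g(16,4)=3640
t=17: g(17,-17)=1 g(17,-15)=17 g(17,-13)=136 g(17,-11)=680 g(17,-9)=2380 g(17,-7)=6187 g(17,-5)=12359 g(17,-3)=19312 g(17,-1)=23630 g(17,1)=21930 g(17,3)=13260
t=18: g(18,-18)=1 g(18,-16)=18 g(18,-14)=153 g(18,-12)=816 g(18,-10)=3060 g(18,-8)=8567 g(18,-6)=18546 g(18,-4)=31671 g(18,-2)=42942 g(18,0)=45560 g(18,2)=35190 g(18,4)=13260
t=19: g(19,-19)=1 g(19,-17)=19 g(19,-15)=171 g(19,-13)=969 g(19,-11)=3876 g(19,-9)=11627 g(19,-7)=27113 g(19,-5)=50217 g(19,-3)=74613 g(19,-1)=88502 g(19,1)=80750 g(19,3)=48450
t=20: g(20,-20)=1 g(20,-18)=20 g(20,-16)=190 g(20,-14)=1140 g(20,-12)=4845 g(20,-10)=15503 g(20,-8)=38740 g(20,-6)=77330 g(20,-4)=124830 g(20,-2)=163115 g(20,0)=169252 g(20,2)=129200 g(20,4)=48450
t=21: g(21,-21)=1 g(21,-19)=21 g(21,-17)=210 g(21,-15)=1330 g(21,-13)=5985 g(21,-11)=20348 g(21,-9)=54243 g(21,-7)=116070 g(21,-5)=202160 g(21,-3)=287945 g(21,-1)=332367 g(21,1)=298452 g(21,3)=177650
t=22: g(22,-22)=1 g(22,-20)=22 g(22,-18)=231 g(22,-16)=1540 g(22,-14)=7315 g(22,-12)=26333 g(22,-10)=74591 g(22,-8)=170313 g(22,-6)=318230 g(22,-4)=490105 g(22,-2)=620312 g(22,0)=630819 g(22,2)=476102 g(22,4)=177650
t=23: g(23,-23)=1 g(23,-21)=23 g(23,-19)=253 g(23,-17)=1771 g(23,-15)=8855 g(23,-13)=33648 g(23,-11)=100924 g(23,-9)=244904 g(23,-7)=488543 g(23,-5)=808335 g(23,-3)=1110417 g(23,-1)=1251131 g(23,1)=1106921 g(23,3)=653752
t=24: g(24,-24)=1 g(24,-22)=24 g(24,-20)=276 g(24,-18)=2024 g(24,-16)=10626 g(24,-14)=42503 g(24,-12)=134572 g(24,-10)=345828 g(24,-8)=733447 g(24,-6)=1296878 g(24,-4)=1918752 g(24,-2)=2361548 g(24,0)=2358052 g(24,2)=1760673 g(24,4)=653752
t=25: g(25,-25)=1 g(25,-23)=25 g(25,-21)=300 g(25,-19)=2300 g(25,-17)=12650 g(25,-15)=53129 g(25,-13)=177075 g(25,-11)=480400 g(25,-9)=1079275 g(25,-7)=2030325 g(25,-5)=3215630 g(25,-3)=4280300 g(25,-1)=4719600 g(25,1)=4118725 g(25,3)=2414425
t=26: g(26,-26)=1 g(26,-24)=26 g(26,-22)=325 g(26,-20)=2600 g(26,-18)=14950 g(26,-16)=65779 g(26,-14)=230204 g(26,-12)=657475 g(26,-10)=1559675 g(26,-8)=3109600 g(26,-6)=5245955 g(26,-4)=7495930 g(26,-2)=8999900 g(26,0)=8838325 g(26,2)=6533150 g(26,4)=2414425
Paths never hitting 5: Σ_s g(26,s) = 45168320
Paths hitting 5: 2^26 - 45168320 = 21940544
P = 21940544/67108864 = 342821/1048576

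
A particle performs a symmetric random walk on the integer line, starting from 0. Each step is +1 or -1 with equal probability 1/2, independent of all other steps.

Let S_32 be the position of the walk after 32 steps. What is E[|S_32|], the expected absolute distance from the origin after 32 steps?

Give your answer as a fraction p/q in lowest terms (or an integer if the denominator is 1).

Answer: 300540195/67108864

Derivation:
S_32 takes values m ≡ 0 (mod 2) with |m| ≤ 32; P(S_32=m) = C(32,(32+m)/2)/2^32.
Total paths: 2^32 = 4294967296
Distribution: P(S=-32)=1/4294967296, P(S=-30)=32/4294967296, P(S=-28)=496/4294967296, P(S=-26)=4960/4294967296, P(S=-24)=35960/4294967296, P(S=-22)=201376/4294967296, P(S=-20)=906192/4294967296, P(S=-18)=3365856/4294967296, P(S=-16)=10518300/4294967296, P(S=-14)=28048800/4294967296, P(S=-12)=64512240/4294967296, P(S=-10)=129024480/4294967296, P(S=-8)=225792840/4294967296, P(S=-6)=347373600/4294967296, P(S=-4)=471435600/4294967296, P(S=-2)=565722720/4294967296, P(S=0)=601080390/4294967296, P(S=2)=565722720/4294967296, P(S=4)=471435600/4294967296, P(S=6)=347373600/4294967296, P(S=8)=225792840/4294967296, P(S=10)=129024480/4294967296, P(S=12)=64512240/4294967296, P(S=14)=28048800/4294967296, P(S=16)=10518300/4294967296, P(S=18)=3365856/4294967296, P(S=20)=906192/4294967296, P(S=22)=201376/4294967296, P(S=24)=35960/4294967296, P(S=26)=4960/4294967296, P(S=28)=496/4294967296, P(S=30)=32/4294967296, P(S=32)=1/4294967296
E[|S_32|] = Σ_m |m|·P(S_32=m) = 19234572480/4294967296 = 300540195/67108864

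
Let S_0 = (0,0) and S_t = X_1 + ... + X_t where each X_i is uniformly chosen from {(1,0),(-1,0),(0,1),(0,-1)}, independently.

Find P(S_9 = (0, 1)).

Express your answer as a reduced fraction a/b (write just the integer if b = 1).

Let h be the number of horizontal steps (so 9-h are vertical). To end at (0,1) need (h+0)/2 right-steps and ((9-h)+1)/2 up-steps.
Sum over h with 0 ≤ h ≤ 8, h ≡ 0 (mod 2), 9-h ≡ 1 (mod 2):
h=0: C(9,0)·C(0,0)·C(9,5) = 1·1·126 = 126
h=2: C(9,2)·C(2,1)·C(7,4) = 36·2·35 = 2520
h=4: C(9,4)·C(4,2)·C(5,3) = 126·6·10 = 7560
h=6: C(9,6)·C(6,3)·C(3,2) = 84·20·3 = 5040
h=8: C(9,8)·C(8,4)·C(1,1) = 9·70·1 = 630
Total favorable: 15876
Total paths: 4^9 = 262144
P = 15876/262144 = 3969/65536

Answer: 3969/65536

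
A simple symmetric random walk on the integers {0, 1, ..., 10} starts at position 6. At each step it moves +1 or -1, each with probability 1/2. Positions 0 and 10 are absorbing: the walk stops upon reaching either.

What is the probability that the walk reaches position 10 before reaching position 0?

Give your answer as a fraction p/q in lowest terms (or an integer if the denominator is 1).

Symmetric walk (p = 1/2): the harmonic-function argument gives P(hit 10 before 0 | start at 6) = a/N.
P = 6/10 = 3/5

Answer: 3/5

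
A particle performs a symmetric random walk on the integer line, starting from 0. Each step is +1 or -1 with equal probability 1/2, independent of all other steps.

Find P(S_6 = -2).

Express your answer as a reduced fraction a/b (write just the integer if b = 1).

Answer: 15/64

Derivation:
To reach position -2 after 6 steps: need 2 steps of +1 and 4 of -1.
Favorable paths: C(6,2) = 15
Total paths: 2^6 = 64
P = 15/64 = 15/64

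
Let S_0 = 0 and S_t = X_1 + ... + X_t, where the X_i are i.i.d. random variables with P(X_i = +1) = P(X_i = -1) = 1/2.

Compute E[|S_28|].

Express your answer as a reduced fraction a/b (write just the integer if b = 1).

Answer: 35102025/8388608

Derivation:
S_28 takes values m ≡ 0 (mod 2) with |m| ≤ 28; P(S_28=m) = C(28,(28+m)/2)/2^28.
Total paths: 2^28 = 268435456
Distribution: P(S=-28)=1/268435456, P(S=-26)=28/268435456, P(S=-24)=378/268435456, P(S=-22)=3276/268435456, P(S=-20)=20475/268435456, P(S=-18)=98280/268435456, P(S=-16)=376740/268435456, P(S=-14)=1184040/268435456, P(S=-12)=3108105/268435456, P(S=-10)=6906900/268435456, P(S=-8)=13123110/268435456, P(S=-6)=21474180/268435456, P(S=-4)=30421755/268435456, P(S=-2)=37442160/268435456, P(S=0)=40116600/268435456, P(S=2)=37442160/268435456, P(S=4)=30421755/268435456, P(S=6)=21474180/268435456, P(S=8)=13123110/268435456, P(S=10)=6906900/268435456, P(S=12)=3108105/268435456, P(S=14)=1184040/268435456, P(S=16)=376740/268435456, P(S=18)=98280/268435456, P(S=20)=20475/268435456, P(S=22)=3276/268435456, P(S=24)=378/268435456, P(S=26)=28/268435456, P(S=28)=1/268435456
E[|S_28|] = Σ_m |m|·P(S_28=m) = 1123264800/268435456 = 35102025/8388608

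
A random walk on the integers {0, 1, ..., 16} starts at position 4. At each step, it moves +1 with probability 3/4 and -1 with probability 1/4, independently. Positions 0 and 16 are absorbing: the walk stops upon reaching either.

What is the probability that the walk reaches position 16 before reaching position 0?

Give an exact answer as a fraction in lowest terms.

Answer: 531441/538084

Derivation:
Biased walk: p = 3/4, q = 1/4, r = q/p = 1/3
Gambler's ruin: P(hit 16 before 0 | start at 4) = (1 - r^a)/(1 - r^N)
r^4 = 1/81; r^16 = 1/43046721
P = (1 - 1/81) / (1 - 1/43046721) = 80/81 / 43046720/43046721 = 531441/538084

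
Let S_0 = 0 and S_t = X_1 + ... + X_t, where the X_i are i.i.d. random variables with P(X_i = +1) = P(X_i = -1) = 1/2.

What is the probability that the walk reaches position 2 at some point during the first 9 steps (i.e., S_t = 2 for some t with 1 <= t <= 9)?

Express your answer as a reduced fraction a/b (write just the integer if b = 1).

Count via complement. Let g(t,s) = #length-t paths at position s with S_1..S_t all ≠ 2.
g(t,s) = g(t-1,s-1) + g(t-1,s+1) for s ≠ 2; g(t,2) = 0.
t=0: g(0,0)=1
t=1: g(1,-1)=1 g(1,1)=1
t=2: g(2,-2)=1 g(2,0)=2
t=3: g(3,-3)=1 g(3,-1)=3 g(3,1)=2
t=4: g(4,-4)=1 g(4,-2)=4 g(4,0)=5
t=5: g(5,-5)=1 g(5,-3)=5 g(5,-1)=9 g(5,1)=5
t=6: g(6,-6)=1 g(6,-4)=6 g(6,-2)=14 g(6,0)=14
t=7: g(7,-7)=1 g(7,-5)=7 g(7,-3)=20 g(7,-1)=28 g(7,1)=14
t=8: g(8,-8)=1 g(8,-6)=8 g(8,-4)=27 g(8,-2)=48 g(8,0)=42
t=9: g(9,-9)=1 g(9,-7)=9 g(9,-5)=35 g(9,-3)=75 g(9,-1)=90 g(9,1)=42
Paths never hitting 2: Σ_s g(9,s) = 252
Paths hitting 2: 2^9 - 252 = 260
P = 260/512 = 65/128

Answer: 65/128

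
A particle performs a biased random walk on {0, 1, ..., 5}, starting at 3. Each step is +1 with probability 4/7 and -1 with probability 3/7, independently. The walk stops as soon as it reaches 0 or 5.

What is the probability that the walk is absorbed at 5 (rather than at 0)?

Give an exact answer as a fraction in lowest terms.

Answer: 592/781

Derivation:
Biased walk: p = 4/7, q = 3/7, r = q/p = 3/4
Gambler's ruin: P(hit 5 before 0 | start at 3) = (1 - r^a)/(1 - r^N)
r^3 = 27/64; r^5 = 243/1024
P = (1 - 27/64) / (1 - 243/1024) = 37/64 / 781/1024 = 592/781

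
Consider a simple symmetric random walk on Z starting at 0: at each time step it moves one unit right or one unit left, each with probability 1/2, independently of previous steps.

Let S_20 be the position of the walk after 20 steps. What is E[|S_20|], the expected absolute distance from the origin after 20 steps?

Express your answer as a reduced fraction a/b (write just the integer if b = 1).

Answer: 230945/65536

Derivation:
S_20 takes values m ≡ 0 (mod 2) with |m| ≤ 20; P(S_20=m) = C(20,(20+m)/2)/2^20.
Total paths: 2^20 = 1048576
Distribution: P(S=-20)=1/1048576, P(S=-18)=20/1048576, P(S=-16)=190/1048576, P(S=-14)=1140/1048576, P(S=-12)=4845/1048576, P(S=-10)=15504/1048576, P(S=-8)=38760/1048576, P(S=-6)=77520/1048576, P(S=-4)=125970/1048576, P(S=-2)=167960/1048576, P(S=0)=184756/1048576, P(S=2)=167960/1048576, P(S=4)=125970/1048576, P(S=6)=77520/1048576, P(S=8)=38760/1048576, P(S=10)=15504/1048576, P(S=12)=4845/1048576, P(S=14)=1140/1048576, P(S=16)=190/1048576, P(S=18)=20/1048576, P(S=20)=1/1048576
E[|S_20|] = Σ_m |m|·P(S_20=m) = 3695120/1048576 = 230945/65536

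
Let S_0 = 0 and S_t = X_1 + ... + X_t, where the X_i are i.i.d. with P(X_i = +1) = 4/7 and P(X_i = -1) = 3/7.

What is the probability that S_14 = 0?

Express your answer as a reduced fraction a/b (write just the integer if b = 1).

Answer: 122974765056/678223072849

Derivation:
To be at 0 after 14 steps: need exactly 7 steps of +1 and 7 of -1.
Number of such sequences: C(14,7) = 3432
Each has probability (4/7)^7 · (3/7)^7 = 35831808/678223072849
P = 3432 · 35831808/678223072849 = 122974765056/678223072849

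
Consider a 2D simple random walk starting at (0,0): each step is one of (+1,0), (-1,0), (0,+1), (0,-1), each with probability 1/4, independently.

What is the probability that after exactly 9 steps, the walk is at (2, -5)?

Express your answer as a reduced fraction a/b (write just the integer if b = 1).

Let h be the number of horizontal steps (so 9-h are vertical). To end at (2,-5) need (h+2)/2 right-steps and ((9-h)-5)/2 up-steps.
Sum over h with 2 ≤ h ≤ 4, h ≡ 0 (mod 2), 9-h ≡ 1 (mod 2):
h=2: C(9,2)·C(2,2)·C(7,1) = 36·1·7 = 252
h=4: C(9,4)·C(4,3)·C(5,0) = 126·4·1 = 504
Total favorable: 756
Total paths: 4^9 = 262144
P = 756/262144 = 189/65536

Answer: 189/65536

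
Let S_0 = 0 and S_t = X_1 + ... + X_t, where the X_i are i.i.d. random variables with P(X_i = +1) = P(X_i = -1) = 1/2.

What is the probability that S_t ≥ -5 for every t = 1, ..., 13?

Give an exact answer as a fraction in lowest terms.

Answer: 1859/2048

Derivation:
Let f(t,s) = #length-t paths at position s with S_1..S_t all ≥ -5.
f(t,s) = f(t-1,s-1) + f(t-1,s+1) for s ≥ -5; f(t,s) = 0 for s < -5.
t=0: f(0,0)=1
t=1: f(1,-1)=1 f(1,1)=1
t=2: f(2,-2)=1 f(2,0)=2 f(2,2)=1
t=3: f(3,-3)=1 f(3,-1)=3 f(3,1)=3 f(3,3)=1
t=4: f(4,-4)=1 f(4,-2)=4 f(4,0)=6 f(4,2)=4 f(4,4)=1
t=5: f(5,-5)=1 f(5,-3)=5 f(5,-1)=10 f(5,1)=10 f(5,3)=5 f(5,5)=1
t=6: f(6,-4)=6 f(6,-2)=15 f(6,0)=20 f(6,2)=15 f(6,4)=6 f(6,6)=1
t=7: f(7,-5)=6 f(7,-3)=21 f(7,-1)=35 f(7,1)=35 f(7,3)=21 f(7,5)=7 f(7,7)=1
t=8: f(8,-4)=27 f(8,-2)=56 f(8,0)=70 f(8,2)=56 f(8,4)=28 f(8,6)=8 f(8,8)=1
t=9: f(9,-5)=27 f(9,-3)=83 f(9,-1)=126 f(9,1)=126 f(9,3)=84 f(9,5)=36 f(9,7)=9 f(9,9)=1
t=10: f(10,-4)=110 f(10,-2)=209 f(10,0)=252 f(10,2)=210 f(10,4)=120 f(10,6)=45 f(10,8)=10 f(10,10)=1
t=11: f(11,-5)=110 f(11,-3)=319 f(11,-1)=461 f(11,1)=462 f(11,3)=330 f(11,5)=165 f(11,7)=55 f(11,9)=11 f(11,11)=1
t=12: f(12,-4)=429 f(12,-2)=780 f(12,0)=923 f(12,2)=792 f(12,4)=495 f(12,6)=220 f(12,8)=66 f(12,10)=12 f(12,12)=1
t=13: f(13,-5)=429 f(13,-3)=1209 f(13,-1)=1703 f(13,1)=1715 f(13,3)=1287 f(13,5)=715 f(13,7)=286 f(13,9)=78 f(13,11)=13 f(13,13)=1
Σ_s f(13,s) = 7436
P = 7436/8192 = 1859/2048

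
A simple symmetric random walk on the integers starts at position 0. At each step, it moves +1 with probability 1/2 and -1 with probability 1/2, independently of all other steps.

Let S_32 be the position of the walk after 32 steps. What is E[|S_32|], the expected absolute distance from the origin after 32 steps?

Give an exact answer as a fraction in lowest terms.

Answer: 300540195/67108864

Derivation:
S_32 takes values m ≡ 0 (mod 2) with |m| ≤ 32; P(S_32=m) = C(32,(32+m)/2)/2^32.
Total paths: 2^32 = 4294967296
Distribution: P(S=-32)=1/4294967296, P(S=-30)=32/4294967296, P(S=-28)=496/4294967296, P(S=-26)=4960/4294967296, P(S=-24)=35960/4294967296, P(S=-22)=201376/4294967296, P(S=-20)=906192/4294967296, P(S=-18)=3365856/4294967296, P(S=-16)=10518300/4294967296, P(S=-14)=28048800/4294967296, P(S=-12)=64512240/4294967296, P(S=-10)=129024480/4294967296, P(S=-8)=225792840/4294967296, P(S=-6)=347373600/4294967296, P(S=-4)=471435600/4294967296, P(S=-2)=565722720/4294967296, P(S=0)=601080390/4294967296, P(S=2)=565722720/4294967296, P(S=4)=471435600/4294967296, P(S=6)=347373600/4294967296, P(S=8)=225792840/4294967296, P(S=10)=129024480/4294967296, P(S=12)=64512240/4294967296, P(S=14)=28048800/4294967296, P(S=16)=10518300/4294967296, P(S=18)=3365856/4294967296, P(S=20)=906192/4294967296, P(S=22)=201376/4294967296, P(S=24)=35960/4294967296, P(S=26)=4960/4294967296, P(S=28)=496/4294967296, P(S=30)=32/4294967296, P(S=32)=1/4294967296
E[|S_32|] = Σ_m |m|·P(S_32=m) = 19234572480/4294967296 = 300540195/67108864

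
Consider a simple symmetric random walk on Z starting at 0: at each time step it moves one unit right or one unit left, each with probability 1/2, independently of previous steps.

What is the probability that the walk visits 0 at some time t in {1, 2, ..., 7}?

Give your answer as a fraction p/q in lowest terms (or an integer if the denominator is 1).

Answer: 11/16

Derivation:
Count via complement. Let g(t,s) = #length-t paths at position s with S_1..S_t all ≠ 0.
g(t,s) = g(t-1,s-1) + g(t-1,s+1) for s ≠ 0; g(t,0) = 0.
t=0: g(0,0)=1
t=1: g(1,-1)=1 g(1,1)=1
t=2: g(2,-2)=1 g(2,2)=1
t=3: g(3,-3)=1 g(3,-1)=1 g(3,1)=1 g(3,3)=1
t=4: g(4,-4)=1 g(4,-2)=2 g(4,2)=2 g(4,4)=1
t=5: g(5,-5)=1 g(5,-3)=3 g(5,-1)=2 g(5,1)=2 g(5,3)=3 g(5,5)=1
t=6: g(6,-6)=1 g(6,-4)=4 g(6,-2)=5 g(6,2)=5 g(6,4)=4 g(6,6)=1
t=7: g(7,-7)=1 g(7,-5)=5 g(7,-3)=9 g(7,-1)=5 g(7,1)=5 g(7,3)=9 g(7,5)=5 g(7,7)=1
Paths never hitting 0: Σ_s g(7,s) = 40
Paths hitting 0: 2^7 - 40 = 88
P = 88/128 = 11/16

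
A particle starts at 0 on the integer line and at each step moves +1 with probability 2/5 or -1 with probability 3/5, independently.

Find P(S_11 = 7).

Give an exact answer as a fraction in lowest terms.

To reach position 7 after 11 steps: need 9 steps of +1 and 2 steps of -1.
Number of such sequences: C(11,9) = 55
Each has probability (2/5)^9 · (3/5)^2 = 4608/48828125
P = 55 · 4608/48828125 = 50688/9765625

Answer: 50688/9765625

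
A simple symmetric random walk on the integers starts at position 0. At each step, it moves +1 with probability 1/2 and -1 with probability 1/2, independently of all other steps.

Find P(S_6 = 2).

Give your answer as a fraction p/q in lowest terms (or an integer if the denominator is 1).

To reach position 2 after 6 steps: need 4 steps of +1 and 2 of -1.
Favorable paths: C(6,4) = 15
Total paths: 2^6 = 64
P = 15/64 = 15/64

Answer: 15/64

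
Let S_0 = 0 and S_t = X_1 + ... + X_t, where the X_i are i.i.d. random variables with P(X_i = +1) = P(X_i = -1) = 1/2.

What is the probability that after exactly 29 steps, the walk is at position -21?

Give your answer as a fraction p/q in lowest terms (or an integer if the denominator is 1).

Answer: 23751/536870912

Derivation:
To reach position -21 after 29 steps: need 4 steps of +1 and 25 of -1.
Favorable paths: C(29,4) = 23751
Total paths: 2^29 = 536870912
P = 23751/536870912 = 23751/536870912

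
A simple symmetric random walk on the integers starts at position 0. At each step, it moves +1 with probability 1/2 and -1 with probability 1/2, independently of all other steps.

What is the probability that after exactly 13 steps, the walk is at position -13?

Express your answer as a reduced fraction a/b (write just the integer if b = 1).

Answer: 1/8192

Derivation:
To reach position -13 after 13 steps: need 0 steps of +1 and 13 of -1.
Favorable paths: C(13,0) = 1
Total paths: 2^13 = 8192
P = 1/8192 = 1/8192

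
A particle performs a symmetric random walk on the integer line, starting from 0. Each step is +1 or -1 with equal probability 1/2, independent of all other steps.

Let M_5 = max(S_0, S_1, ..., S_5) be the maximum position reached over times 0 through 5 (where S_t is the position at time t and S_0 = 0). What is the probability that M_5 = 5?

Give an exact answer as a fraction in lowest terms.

Let M_5 = max(S_0,...,S_5). Use the reflection principle: for j ≥ 1, #{paths with M_5 ≥ j} = #{S_5 ≥ j} + #{S_5 ≥ j+1}.
By reflection, #{M_5 ≥ 5} = #{S_5 ≥ 5} + #{S_5 ≥ 6} = 1 + 0 = 1.
#{M_5 ≥ 6} = #{S_5 ≥ 6} + #{S_5 ≥ 7} = 0 + 0 = 0.
#{M_5 = 5} = 1 - 0 = 1.
P(M_5 = 5) = 1/32 = 1/32

Answer: 1/32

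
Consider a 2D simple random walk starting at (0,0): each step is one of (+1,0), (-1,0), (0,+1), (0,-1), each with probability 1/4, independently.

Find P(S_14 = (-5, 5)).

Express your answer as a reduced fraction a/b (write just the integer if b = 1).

Answer: 39039/33554432

Derivation:
Let h be the number of horizontal steps (so 14-h are vertical). To end at (-5,5) need (h-5)/2 right-steps and ((14-h)+5)/2 up-steps.
Sum over h with 5 ≤ h ≤ 9, h ≡ 1 (mod 2), 14-h ≡ 1 (mod 2):
h=5: C(14,5)·C(5,0)·C(9,7) = 2002·1·36 = 72072
h=7: C(14,7)·C(7,1)·C(7,6) = 3432·7·7 = 168168
h=9: C(14,9)·C(9,2)·C(5,5) = 2002·36·1 = 72072
Total favorable: 312312
Total paths: 4^14 = 268435456
P = 312312/268435456 = 39039/33554432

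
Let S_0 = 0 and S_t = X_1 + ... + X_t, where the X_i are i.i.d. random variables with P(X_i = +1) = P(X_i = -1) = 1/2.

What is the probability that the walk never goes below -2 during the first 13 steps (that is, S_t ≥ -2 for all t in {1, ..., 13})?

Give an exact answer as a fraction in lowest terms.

Answer: 4719/8192

Derivation:
Let f(t,s) = #length-t paths at position s with S_1..S_t all ≥ -2.
f(t,s) = f(t-1,s-1) + f(t-1,s+1) for s ≥ -2; f(t,s) = 0 for s < -2.
t=0: f(0,0)=1
t=1: f(1,-1)=1 f(1,1)=1
t=2: f(2,-2)=1 f(2,0)=2 f(2,2)=1
t=3: f(3,-1)=3 f(3,1)=3 f(3,3)=1
t=4: f(4,-2)=3 f(4,0)=6 f(4,2)=4 f(4,4)=1
t=5: f(5,-1)=9 f(5,1)=10 f(5,3)=5 f(5,5)=1
t=6: f(6,-2)=9 f(6,0)=19 f(6,2)=15 f(6,4)=6 f(6,6)=1
t=7: f(7,-1)=28 f(7,1)=34 f(7,3)=21 f(7,5)=7 f(7,7)=1
t=8: f(8,-2)=28 f(8,0)=62 f(8,2)=55 f(8,4)=28 f(8,6)=8 f(8,8)=1
t=9: f(9,-1)=90 f(9,1)=117 f(9,3)=83 f(9,5)=36 f(9,7)=9 f(9,9)=1
t=10: f(10,-2)=90 f(10,0)=207 f(10,2)=200 f(10,4)=119 f(10,6)=45 f(10,8)=10 f(10,10)=1
t=11: f(11,-1)=297 f(11,1)=407 f(11,3)=319 f(11,5)=164 f(11,7)=55 f(11,9)=11 f(11,11)=1
t=12: f(12,-2)=297 f(12,0)=704 f(12,2)=726 f(12,4)=483 f(12,6)=219 f(12,8)=66 f(12,10)=12 f(12,12)=1
t=13: f(13,-1)=1001 f(13,1)=1430 f(13,3)=1209 f(13,5)=702 f(13,7)=285 f(13,9)=78 f(13,11)=13 f(13,13)=1
Σ_s f(13,s) = 4719
P = 4719/8192 = 4719/8192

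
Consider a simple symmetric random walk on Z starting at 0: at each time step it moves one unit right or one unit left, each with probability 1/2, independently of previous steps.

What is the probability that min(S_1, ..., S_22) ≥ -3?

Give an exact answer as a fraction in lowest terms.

Answer: 156009/262144

Derivation:
Let f(t,s) = #length-t paths at position s with S_1..S_t all ≥ -3.
f(t,s) = f(t-1,s-1) + f(t-1,s+1) for s ≥ -3; f(t,s) = 0 for s < -3.
t=0: f(0,0)=1
t=1: f(1,-1)=1 f(1,1)=1
t=2: f(2,-2)=1 f(2,0)=2 f(2,2)=1
t=3: f(3,-3)=1 f(3,-1)=3 f(3,1)=3 f(3,3)=1
t=4: f(4,-2)=4 f(4,0)=6 f(4,2)=4 f(4,4)=1
t=5: f(5,-3)=4 f(5,-1)=10 f(5,1)=10 f(5,3)=5 f(5,5)=1
t=6: f(6,-2)=14 f(6,0)=20 f(6,2)=15 f(6,4)=6 f(6,6)=1
t=7: f(7,-3)=14 f(7,-1)=34 f(7,1)=35 f(7,3)=21 f(7,5)=7 f(7,7)=1
t=8: f(8,-2)=48 f(8,0)=69 f(8,2)=56 f(8,4)=28 f(8,6)=8 f(8,8)=1
t=9: f(9,-3)=48 f(9,-1)=117 f(9,1)=125 f(9,3)=84 f(9,5)=36 f(9,7)=9 f(9,9)=1
t=10: f(10,-2)=165 f(10,0)=242 f(10,2)=209 f(10,4)=120 f(10,6)=45 f(10,8)=10 f(10,10)=1
t=11: f(11,-3)=165 f(11,-1)=407 f(11,1)=451 f(11,3)=329 f(11,5)=165 f(11,7)=55 f(11,9)=11 f(11,11)=1
t=12: f(12,-2)=572 f(12,0)=858 f(12,2)=780 f(12,4)=494 f(12,6)=220 f(12,8)=66 f(12,10)=12 f(12,12)=1
t=13: f(13,-3)=572 f(13,-1)=1430 f(13,1)=1638 f(13,3)=1274 f(13,5)=714 f(13,7)=286 f(13,9)=78 f(13,11)=13 f(13,13)=1
t=14: f(14,-2)=2002 f(14,0)=3068 f(14,2)=2912 f(14,4)=1988 f(14,6)=1000 f(14,8)=364 f(14,10)=91 f(14,12)=14 f(14,14)=1
t=15: f(15,-3)=2002 f(15,-1)=5070 f(15,1)=5980 f(15,3)=4900 f(15,5)=2988 f(15,7)=1364 f(15,9)=455 f(15,11)=105 f(15,13)=15 f(15,15)=1
t=16: f(16,-2)=7072 f(16,0)=11050 f(16,2)=10880 f(16,4)=7888 f(16,6)=4352 f(16,8)=1819 f(16,10)=560 f(16,12)=120 f(16,14)=16 f(16,16)=1
t=17: f(17,-3)=7072 f(17,-1)=18122 f(17,1)=21930 f(17,3)=18768 f(17,5)=12240 f(17,7)=6171 f(17,9)=2379 f(17,11)=680 f(17,13)=136 f(17,15)=17 f(17,17)=1
t=18: f(18,-2)=25194 f(18,0)=40052 f(18,2)=40698 f(18,4)=31008 f(18,6)=18411 f(18,8)=8550 f(18,10)=3059 f(18,12)=816 f(18,14)=153 f(18,16)=18 f(18,18)=1
t=19: f(19,-3)=25194 f(19,-1)=65246 f(19,1)=80750 f(19,3)=71706 f(19,5)=49419 f(19,7)=26961 f(19,9)=11609 f(19,11)=3875 f(19,13)=969 f(19,15)=171 f(19,17)=19 f(19,19)=1
t=20: f(20,-2)=90440 f(20,0)=145996 f(20,2)=152456 f(20,4)=121125 f(20,6)=76380 f(20,8)=38570 f(20,10)=15484 f(20,12)=4844 f(20,14)=1140 f(20,16)=190 f(20,18)=20 f(20,20)=1
t=21: f(21,-3)=90440 f(21,-1)=236436 f(21,1)=298452 f(21,3)=273581 f(21,5)=197505 f(21,7)=114950 f(21,9)=54054 f(21,11)=20328 f(21,13)=5984 f(21,15)=1330 f(21,17)=210 f(21,19)=21 f(21,21)=1
t=22: f(22,-2)=326876 f(22,0)=534888 f(22,2)=572033 f(22,4)=471086 f(22,6)=312455 f(22,8)=169004 f(22,10)=74382 f(22,12)=26312 f(22,14)=7314 f(22,16)=1540 f(22,18)=231 f(22,20)=22 f(22,22)=1
Σ_s f(22,s) = 2496144
P = 2496144/4194304 = 156009/262144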